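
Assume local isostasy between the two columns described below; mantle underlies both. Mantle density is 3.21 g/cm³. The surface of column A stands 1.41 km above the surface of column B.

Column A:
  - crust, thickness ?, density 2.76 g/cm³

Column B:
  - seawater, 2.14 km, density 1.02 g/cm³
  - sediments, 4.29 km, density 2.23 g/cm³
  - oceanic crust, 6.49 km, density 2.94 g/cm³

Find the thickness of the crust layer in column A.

33.7 km

Take the compensation level at the base of the deeper column (depth z_c below the surface of column A) and equate Σ ρ_i t_i down to z_c; mantle fills any gap and the z_c terms cancel.
Column A: x×2.76 + (z_c − 0 − x)×3.21
Column B: 1.41×0 + 2.14×1.02 + 4.29×2.23 + 6.49×2.94 + (z_c − 1.41 − 12.92)×3.21
The z_c×3.21 term appears on both sides and cancels. Collect the known terms of each column as K = Σ(ρt)_known − 3.21 × (depth of known layers): K_A = 0 − 3.21×0 = 0; K_B = 30.8301 − 3.21×(1.41 + 12.92) = −15.1692.
Balance: K_A − x×(3.21 − 2.76) = K_B, so x = (K_A − K_B)/(3.21 − 2.76) = 15.1692/0.45 = 33.7 km.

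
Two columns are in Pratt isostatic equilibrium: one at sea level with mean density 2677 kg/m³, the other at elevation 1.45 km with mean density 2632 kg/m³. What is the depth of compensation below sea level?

ρ_ref D = ρ (D + h) → D (ρ_ref − ρ) = ρ h.
D = ρ h/(ρ_ref − ρ) = 2632 × 1.45 km/(2677 − 2632) = 84.8 km.

84.8 km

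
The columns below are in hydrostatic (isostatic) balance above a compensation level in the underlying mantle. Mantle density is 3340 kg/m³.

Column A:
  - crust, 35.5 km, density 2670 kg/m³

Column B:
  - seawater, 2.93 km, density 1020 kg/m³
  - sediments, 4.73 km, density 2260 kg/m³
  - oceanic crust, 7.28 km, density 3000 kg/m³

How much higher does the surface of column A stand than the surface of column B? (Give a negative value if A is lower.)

2.82 km

For any compensation level in the mantle, the mantle terms cancel and isostasy reduces to e = (Σt_A − Σt_B) − (Σ(ρt)_A − Σ(ρt)_B) / ρ_m.
Σt_A = 35.5 km; Σt_B = 14.94 km; Σ(ρt)_A = 94785; Σ(ρt)_B = 35518.4 (in km·kg/m³).
e = (35.5 − 14.94) − (94785 − 35518.4) / 3340 = 2.82 km.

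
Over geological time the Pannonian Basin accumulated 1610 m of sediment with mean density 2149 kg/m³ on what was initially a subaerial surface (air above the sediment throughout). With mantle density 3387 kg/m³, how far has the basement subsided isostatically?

Subaerial load: s = t ρ_sed / ρ_m = 1610 m × 2149/3387 = 1020 m.

1020 m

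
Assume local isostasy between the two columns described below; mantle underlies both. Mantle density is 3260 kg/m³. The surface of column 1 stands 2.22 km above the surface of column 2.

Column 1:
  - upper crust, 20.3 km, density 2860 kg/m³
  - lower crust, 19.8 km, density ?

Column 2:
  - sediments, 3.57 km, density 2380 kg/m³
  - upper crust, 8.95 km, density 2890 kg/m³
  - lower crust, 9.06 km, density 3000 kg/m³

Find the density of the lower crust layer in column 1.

2860 kg/m³

Take the compensation level at the base of the deeper column (depth z_c below the surface of column 1) and equate Σ ρ_i t_i down to z_c; mantle fills any gap and the z_c terms cancel.
Column 1: 20.3×2860 + 19.8×ρ + (z_c − 40.1)×3260
Column 2: 2.22×0 + 3.57×2380 + 8.95×2890 + 9.06×3000 + (z_c − 2.22 − 21.58)×3260
The z_c×3260 term appears on both sides and cancels. Collect the known terms of each column as K = Σ(ρt)_known − 3260 × (depth of known layers): K_1 = 58058 − 3260×40.1 = −72668; K_2 = 61542.1 − 3260×(2.22 + 21.58) = −16045.9.
Balance: K_1 + 19.8×ρ = K_2, so ρ = (K_2 − K_1)/19.8 = 56622.1/19.8 = 2860 kg/m³.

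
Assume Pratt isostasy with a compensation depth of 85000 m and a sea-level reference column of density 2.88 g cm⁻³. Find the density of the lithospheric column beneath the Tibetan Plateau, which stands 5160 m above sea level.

Pratt balance: ρ_ref D = ρ (D + h).
ρ = ρ_ref D/(D + h) = 2.88 × 85000 m/(85000 m + 5160 m) = 2.72 g cm⁻³.

2.72 g cm⁻³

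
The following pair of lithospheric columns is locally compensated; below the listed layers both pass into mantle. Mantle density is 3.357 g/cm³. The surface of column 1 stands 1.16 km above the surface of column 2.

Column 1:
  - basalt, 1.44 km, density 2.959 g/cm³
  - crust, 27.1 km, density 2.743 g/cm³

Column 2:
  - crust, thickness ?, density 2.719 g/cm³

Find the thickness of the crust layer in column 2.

Take the compensation level at the base of the deeper column (depth z_c below the surface of column 1) and equate Σ ρ_i t_i down to z_c; mantle fills any gap and the z_c terms cancel.
Column 1: 1.44×2.959 + 27.1×2.743 + (z_c − 28.54)×3.357
Column 2: 1.16×0 + x×2.719 + (z_c − 1.16 − 0 − x)×3.357
The z_c×3.357 term appears on both sides and cancels. Collect the known terms of each column as K = Σ(ρt)_known − 3.357 × (depth of known layers): K_1 = 78.59626 − 3.357×28.54 = −17.21252; K_2 = 0 − 3.357×(1.16 + 0) = −3.89412.
Balance: K_1 = K_2 − x×(3.357 − 2.719), so x = (K_2 − K_1)/(3.357 − 2.719) = 13.3184/0.638 = 20.9 km.

20.9 km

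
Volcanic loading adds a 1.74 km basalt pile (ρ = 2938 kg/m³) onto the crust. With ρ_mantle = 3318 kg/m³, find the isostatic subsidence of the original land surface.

Subaerial loading: s = t ρ_load / ρ_m.
s = 1.74 km × 2938/3318 = 1.54 km.

1.54 km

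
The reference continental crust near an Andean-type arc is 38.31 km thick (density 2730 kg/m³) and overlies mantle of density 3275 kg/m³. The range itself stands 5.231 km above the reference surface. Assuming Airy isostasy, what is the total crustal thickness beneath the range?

69.7 km

Root depth r = h ρ_c / (ρ_m − ρ_c) = 5.231 km × 2730 / 545 = 26.2 km.
Total thickness = T + h + r = 38.31 km + 5.231 km + 26.2 km = 69.7 km.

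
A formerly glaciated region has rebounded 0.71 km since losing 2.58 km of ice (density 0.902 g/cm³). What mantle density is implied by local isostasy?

ρ_m = ρ_ice t / u = 0.902 × 2.58 km/0.71 km = 3.28 g/cm³.

3.28 g/cm³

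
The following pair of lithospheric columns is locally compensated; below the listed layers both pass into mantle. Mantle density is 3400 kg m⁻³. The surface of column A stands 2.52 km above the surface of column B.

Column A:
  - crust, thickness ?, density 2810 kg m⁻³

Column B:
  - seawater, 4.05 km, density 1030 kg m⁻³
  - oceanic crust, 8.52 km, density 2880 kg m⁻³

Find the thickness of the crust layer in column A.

38.3 km

Take the compensation level at the base of the deeper column (depth z_c below the surface of column A) and equate Σ ρ_i t_i down to z_c; mantle fills any gap and the z_c terms cancel.
Column A: x×2810 + (z_c − 0 − x)×3400
Column B: 2.52×0 + 4.05×1030 + 8.52×2880 + (z_c − 2.52 − 12.57)×3400
The z_c×3400 term appears on both sides and cancels. Collect the known terms of each column as K = Σ(ρt)_known − 3400 × (depth of known layers): K_A = 0 − 3400×0 = 0; K_B = 28709.1 − 3400×(2.52 + 12.57) = −22596.9.
Balance: K_A − x×(3400 − 2810) = K_B, so x = (K_A − K_B)/(3400 − 2810) = 22596.9/590 = 38.3 km.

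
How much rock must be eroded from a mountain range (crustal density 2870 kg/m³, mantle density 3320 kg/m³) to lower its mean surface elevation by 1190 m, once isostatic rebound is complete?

Net drop Δ = e − u = e − e ρ_c/ρ_m = e (ρ_m − ρ_c)/ρ_m.
e = Δ ρ_m/(ρ_m − ρ_c) = 1190 m × 3320/450 = 8780 m.

8780 m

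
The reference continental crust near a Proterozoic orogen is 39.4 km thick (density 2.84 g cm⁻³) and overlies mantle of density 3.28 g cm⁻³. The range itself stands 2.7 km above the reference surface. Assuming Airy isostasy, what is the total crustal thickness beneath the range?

Root depth r = h ρ_c / (ρ_m − ρ_c) = 2.7 km × 2.84 / 0.44 = 17.43 km.
Total thickness = T + h + r = 39.4 km + 2.7 km + 17.43 km = 59.5 km.

59.5 km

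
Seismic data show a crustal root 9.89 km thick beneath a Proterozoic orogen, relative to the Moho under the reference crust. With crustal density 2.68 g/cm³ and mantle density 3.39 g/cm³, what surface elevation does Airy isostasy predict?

2.62 km

Isostatic balance requires: ρ_c h = (ρ_m − ρ_c) r.
h = r (ρ_m − ρ_c) / ρ_c = 9.89 km × (3.39 − 2.68) / 2.68 = 2.62 km.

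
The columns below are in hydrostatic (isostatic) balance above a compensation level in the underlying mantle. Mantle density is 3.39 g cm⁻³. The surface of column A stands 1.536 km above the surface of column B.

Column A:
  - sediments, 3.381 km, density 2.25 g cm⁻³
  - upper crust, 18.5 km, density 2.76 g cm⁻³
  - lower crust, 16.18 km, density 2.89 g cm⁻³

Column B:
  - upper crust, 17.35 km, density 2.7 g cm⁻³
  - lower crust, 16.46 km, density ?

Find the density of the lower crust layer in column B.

Take the compensation level at the base of the deeper column (depth z_c below the surface of column A) and equate Σ ρ_i t_i down to z_c; mantle fills any gap and the z_c terms cancel.
Column A: 3.381×2.25 + 18.5×2.76 + 16.18×2.89 + (z_c − 38.061)×3.39
Column B: 1.536×0 + 17.35×2.7 + 16.46×ρ + (z_c − 1.536 − 33.81)×3.39
The z_c×3.39 term appears on both sides and cancels. Collect the known terms of each column as K = Σ(ρt)_known − 3.39 × (depth of known layers): K_A = 105.42745 − 3.39×38.061 = −23.59934; K_B = 46.845 − 3.39×(1.536 + 33.81) = −72.97794.
Balance: K_A = K_B + 16.46×ρ, so ρ = (K_A − K_B)/16.46 = 49.3786/16.46 = 3 g cm⁻³.

3 g cm⁻³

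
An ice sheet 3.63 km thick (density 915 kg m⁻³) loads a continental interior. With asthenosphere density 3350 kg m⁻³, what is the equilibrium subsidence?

Equating mass per unit area of the two columns: the ice load ρ_ice t is balanced by mantle displaced below, ρ_m s.
s = t ρ_ice / ρ_m = 3.63 km × 915/3350 = 0.991 km.

0.991 km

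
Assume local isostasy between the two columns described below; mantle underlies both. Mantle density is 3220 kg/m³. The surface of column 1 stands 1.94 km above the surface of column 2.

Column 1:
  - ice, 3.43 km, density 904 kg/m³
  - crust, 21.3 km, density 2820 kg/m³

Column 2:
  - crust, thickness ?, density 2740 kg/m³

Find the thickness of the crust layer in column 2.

21.3 km

Take the compensation level at the base of the deeper column (depth z_c below the surface of column 1) and equate Σ ρ_i t_i down to z_c; mantle fills any gap and the z_c terms cancel.
Column 1: 3.43×904 + 21.3×2820 + (z_c − 24.73)×3220
Column 2: 1.94×0 + x×2740 + (z_c − 1.94 − 0 − x)×3220
The z_c×3220 term appears on both sides and cancels. Collect the known terms of each column as K = Σ(ρt)_known − 3220 × (depth of known layers): K_1 = 63166.72 − 3220×24.73 = −16463.88; K_2 = 0 − 3220×(1.94 + 0) = −6246.8.
Balance: K_1 = K_2 − x×(3220 − 2740), so x = (K_2 − K_1)/(3220 − 2740) = 10217.1/480 = 21.3 km.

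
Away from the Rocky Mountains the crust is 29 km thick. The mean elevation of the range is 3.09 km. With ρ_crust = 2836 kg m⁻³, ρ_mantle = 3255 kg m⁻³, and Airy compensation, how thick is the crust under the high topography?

53 km

Root depth r = h ρ_c / (ρ_m − ρ_c) = 3.09 km × 2836 / 419 = 20.91 km.
Total thickness = T + h + r = 29 km + 3.09 km + 20.91 km = 53 km.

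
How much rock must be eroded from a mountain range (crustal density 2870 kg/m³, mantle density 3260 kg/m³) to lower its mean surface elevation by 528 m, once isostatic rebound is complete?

4410 m

Net drop Δ = e − u = e − e ρ_c/ρ_m = e (ρ_m − ρ_c)/ρ_m.
e = Δ ρ_m/(ρ_m − ρ_c) = 528 m × 3260/390 = 4410 m.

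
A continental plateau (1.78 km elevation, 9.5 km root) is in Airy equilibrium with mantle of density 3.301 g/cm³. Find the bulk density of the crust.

2.78 g/cm³

ρ_c h = (ρ_m − ρ_c) r → ρ_c (h + r) = ρ_m r → ρ_c = ρ_m r / (h + r).
ρ_c = 3.301 × 9.5 km / (1.78 km + 9.5 km) = 2.78 g/cm³.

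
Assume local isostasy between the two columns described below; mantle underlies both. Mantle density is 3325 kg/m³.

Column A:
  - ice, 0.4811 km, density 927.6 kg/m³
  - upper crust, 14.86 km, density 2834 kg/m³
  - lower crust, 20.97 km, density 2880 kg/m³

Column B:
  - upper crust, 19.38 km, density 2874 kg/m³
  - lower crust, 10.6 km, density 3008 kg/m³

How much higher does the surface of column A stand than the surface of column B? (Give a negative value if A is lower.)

For any compensation level in the mantle, the mantle terms cancel and isostasy reduces to e = (Σt_A − Σt_B) − (Σ(ρt)_A − Σ(ρt)_B) / ρ_m.
Σt_A = 36.3111 km; Σt_B = 29.98 km; Σ(ρt)_A = 102953.108; Σ(ρt)_B = 87582.92 (in km·kg/m³).
e = (36.3111 − 29.98) − (102953.108 − 87582.92) / 3325 = 1.71 km.

1.71 km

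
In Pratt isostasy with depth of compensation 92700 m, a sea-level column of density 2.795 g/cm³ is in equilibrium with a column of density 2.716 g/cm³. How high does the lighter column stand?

ρ_ref D = ρ (D + h) → h = D (ρ_ref − ρ)/ρ.
h = 92700 m × (2.795 − 2.716)/2.716 = 2700 m.

2700 m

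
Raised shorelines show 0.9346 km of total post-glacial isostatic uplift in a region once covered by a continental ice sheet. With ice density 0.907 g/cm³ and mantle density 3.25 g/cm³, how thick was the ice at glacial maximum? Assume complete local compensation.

3.35 km

u = t ρ_ice/ρ_m → t = u ρ_m/ρ_ice = 0.9346 km × 3.25/0.907 = 3.35 km.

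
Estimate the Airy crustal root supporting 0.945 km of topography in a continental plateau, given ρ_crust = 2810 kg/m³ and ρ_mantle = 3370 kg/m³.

4.74 km

Balancing pressure at the compensation depth: the weight of the topography is balanced by the buoyancy of the root, ρ_c h = (ρ_m − ρ_c) r.
r = h · ρ_c / (ρ_m − ρ_c) = 0.945 km × 2810 / (3370 − 2810) = 4.74 km.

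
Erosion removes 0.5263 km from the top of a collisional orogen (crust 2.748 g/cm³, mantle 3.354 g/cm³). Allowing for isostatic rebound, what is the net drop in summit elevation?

0.0951 km

Rebound u = e ρ_c/ρ_m = 0.5263 km × 2.748/3.354 = 0.4312 km.
Net surface drop = e − u = 0.5263 km − 0.4312 km = e (ρ_m − ρ_c)/ρ_m = 0.0951 km.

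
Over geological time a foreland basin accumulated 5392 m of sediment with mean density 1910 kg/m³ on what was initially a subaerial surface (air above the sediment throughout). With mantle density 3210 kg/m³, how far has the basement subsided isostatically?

Subaerial load: s = t ρ_sed / ρ_m = 5392 m × 1910/3210 = 3210 m.

3210 m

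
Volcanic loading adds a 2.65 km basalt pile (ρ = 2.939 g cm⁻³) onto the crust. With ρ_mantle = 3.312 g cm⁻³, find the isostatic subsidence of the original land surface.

Subaerial loading: s = t ρ_load / ρ_m.
s = 2.65 km × 2.939/3.312 = 2.35 km.

2.35 km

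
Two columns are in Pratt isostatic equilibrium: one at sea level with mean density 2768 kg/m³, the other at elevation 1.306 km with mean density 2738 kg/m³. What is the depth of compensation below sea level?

ρ_ref D = ρ (D + h) → D (ρ_ref − ρ) = ρ h.
D = ρ h/(ρ_ref − ρ) = 2738 × 1.306 km/(2768 − 2738) = 119 km.

119 km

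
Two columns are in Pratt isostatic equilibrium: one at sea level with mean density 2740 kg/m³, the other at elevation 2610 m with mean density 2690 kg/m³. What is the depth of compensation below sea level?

ρ_ref D = ρ (D + h) → D (ρ_ref − ρ) = ρ h.
D = ρ h/(ρ_ref − ρ) = 2690 × 2610 m/(2740 − 2690) = 140000 m.

140000 m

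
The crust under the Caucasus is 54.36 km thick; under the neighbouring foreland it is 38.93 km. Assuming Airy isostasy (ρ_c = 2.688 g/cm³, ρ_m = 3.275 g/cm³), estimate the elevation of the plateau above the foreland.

2.77 km

Excess crust Δ = 54.36 km − 38.93 km = 15.43 km, split between elevation h and root r with h + r = Δ.
Airy balance ρ_c h = (ρ_m − ρ_c) r gives r = h ρ_c/(ρ_m − ρ_c), so h (1 + ρ_c/(ρ_m − ρ_c)) = Δ, i.e. h = Δ (ρ_m − ρ_c)/ρ_m.
h = 15.43 km × 0.587/3.275 = 2.77 km.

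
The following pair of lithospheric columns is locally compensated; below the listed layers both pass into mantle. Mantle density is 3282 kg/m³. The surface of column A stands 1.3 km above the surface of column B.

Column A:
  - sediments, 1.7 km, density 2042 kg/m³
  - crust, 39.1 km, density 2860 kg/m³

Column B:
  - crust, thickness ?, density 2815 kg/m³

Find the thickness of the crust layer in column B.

30.7 km

Take the compensation level at the base of the deeper column (depth z_c below the surface of column A) and equate Σ ρ_i t_i down to z_c; mantle fills any gap and the z_c terms cancel.
Column A: 1.7×2042 + 39.1×2860 + (z_c − 40.8)×3282
Column B: 1.3×0 + x×2815 + (z_c − 1.3 − 0 − x)×3282
The z_c×3282 term appears on both sides and cancels. Collect the known terms of each column as K = Σ(ρt)_known − 3282 × (depth of known layers): K_A = 115297.4 − 3282×40.8 = −18608.2; K_B = 0 − 3282×(1.3 + 0) = −4266.6.
Balance: K_A = K_B − x×(3282 − 2815), so x = (K_B − K_A)/(3282 − 2815) = 14341.6/467 = 30.7 km.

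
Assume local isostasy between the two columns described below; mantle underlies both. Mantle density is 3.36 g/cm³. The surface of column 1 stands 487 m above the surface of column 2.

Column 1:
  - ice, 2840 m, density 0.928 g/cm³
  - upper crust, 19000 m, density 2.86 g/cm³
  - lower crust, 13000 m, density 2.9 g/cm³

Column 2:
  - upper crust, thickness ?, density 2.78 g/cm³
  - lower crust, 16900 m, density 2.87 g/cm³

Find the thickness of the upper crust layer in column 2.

Take the compensation level at the base of the deeper column (depth z_c below the surface of column 1) and equate Σ ρ_i t_i down to z_c; mantle fills any gap and the z_c terms cancel.
Column 1: 2840×0.928 + 19000×2.86 + 13000×2.9 + (z_c − 34840)×3.36
Column 2: 487×0 + x×2.78 + 16900×2.87 + (z_c − 487 − 16900 − x)×3.36
The z_c×3.36 term appears on both sides and cancels. Collect the known terms of each column as K = Σ(ρt)_known − 3.36 × (depth of known layers): K_1 = 94675.52 − 3.36×34840 = −22386.88; K_2 = 48503 − 3.36×(487 + 16900) = −9917.32.
Balance: K_1 = K_2 − x×(3.36 − 2.78), so x = (K_2 − K_1)/(3.36 − 2.78) = 12469.6/0.58 = 21500 m.

21500 m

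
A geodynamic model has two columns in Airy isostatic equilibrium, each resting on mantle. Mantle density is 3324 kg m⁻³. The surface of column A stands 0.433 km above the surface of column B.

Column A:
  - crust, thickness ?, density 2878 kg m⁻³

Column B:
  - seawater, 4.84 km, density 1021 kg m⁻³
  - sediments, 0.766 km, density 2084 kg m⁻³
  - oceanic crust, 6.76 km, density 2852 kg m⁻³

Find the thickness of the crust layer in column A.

Take the compensation level at the base of the deeper column (depth z_c below the surface of column A) and equate Σ ρ_i t_i down to z_c; mantle fills any gap and the z_c terms cancel.
Column A: x×2878 + (z_c − 0 − x)×3324
Column B: 0.433×0 + 4.84×1021 + 0.766×2084 + 6.76×2852 + (z_c − 0.433 − 12.366)×3324
The z_c×3324 term appears on both sides and cancels. Collect the known terms of each column as K = Σ(ρt)_known − 3324 × (depth of known layers): K_A = 0 − 3324×0 = 0; K_B = 25817.504 − 3324×(0.433 + 12.366) = −16726.372.
Balance: K_A − x×(3324 − 2878) = K_B, so x = (K_A − K_B)/(3324 − 2878) = 16726.4/446 = 37.5 km.

37.5 km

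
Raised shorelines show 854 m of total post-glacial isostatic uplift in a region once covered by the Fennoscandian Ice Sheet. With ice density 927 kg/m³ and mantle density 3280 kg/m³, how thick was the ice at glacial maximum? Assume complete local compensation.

3020 m

u = t ρ_ice/ρ_m → t = u ρ_m/ρ_ice = 854 m × 3280/927 = 3020 m.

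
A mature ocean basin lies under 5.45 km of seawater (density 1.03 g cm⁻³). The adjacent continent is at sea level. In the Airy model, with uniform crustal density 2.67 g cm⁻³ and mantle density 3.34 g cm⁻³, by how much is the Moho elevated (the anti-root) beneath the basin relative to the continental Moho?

13.3 km

In Airy isostatic equilibrium: replacing crust with seawater at the top is compensated by replacing crust with mantle at the base: d (ρ_c − ρ_w) = a (ρ_m − ρ_c).
a = d (ρ_c − ρ_w)/(ρ_m − ρ_c) = 5.45 km × 1.64/0.67 = 13.3 km.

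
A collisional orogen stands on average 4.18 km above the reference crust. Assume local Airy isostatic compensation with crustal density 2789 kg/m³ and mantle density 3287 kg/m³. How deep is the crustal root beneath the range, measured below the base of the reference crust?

Isostatic balance requires: the weight of the topography is balanced by the buoyancy of the root, ρ_c h = (ρ_m − ρ_c) r.
r = h · ρ_c / (ρ_m − ρ_c) = 4.18 km × 2789 / (3287 − 2789) = 23.4 km.

23.4 km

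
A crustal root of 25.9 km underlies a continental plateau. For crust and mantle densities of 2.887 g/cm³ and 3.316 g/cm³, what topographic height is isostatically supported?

Equating mass per unit area of the two columns: ρ_c h = (ρ_m − ρ_c) r.
h = r (ρ_m − ρ_c) / ρ_c = 25.9 km × (3.316 − 2.887) / 2.887 = 3.85 km.

3.85 km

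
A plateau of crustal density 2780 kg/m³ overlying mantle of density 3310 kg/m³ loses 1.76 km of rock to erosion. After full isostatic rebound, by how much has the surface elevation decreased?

Rebound u = e ρ_c/ρ_m = 1.76 km × 2780/3310 = 1.478 km.
Net surface drop = e − u = 1.76 km − 1.478 km = e (ρ_m − ρ_c)/ρ_m = 0.282 km.

0.282 km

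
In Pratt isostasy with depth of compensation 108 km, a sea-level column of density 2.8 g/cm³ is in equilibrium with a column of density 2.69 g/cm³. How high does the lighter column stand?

4.42 km

ρ_ref D = ρ (D + h) → h = D (ρ_ref − ρ)/ρ.
h = 108 km × (2.8 − 2.69)/2.69 = 4.42 km.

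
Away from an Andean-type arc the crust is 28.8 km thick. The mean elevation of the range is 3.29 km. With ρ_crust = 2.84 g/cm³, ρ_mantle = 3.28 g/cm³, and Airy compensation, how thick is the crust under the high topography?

53.3 km

Root depth r = h ρ_c / (ρ_m − ρ_c) = 3.29 km × 2.84 / 0.44 = 21.24 km.
Total thickness = T + h + r = 28.8 km + 3.29 km + 21.24 km = 53.3 km.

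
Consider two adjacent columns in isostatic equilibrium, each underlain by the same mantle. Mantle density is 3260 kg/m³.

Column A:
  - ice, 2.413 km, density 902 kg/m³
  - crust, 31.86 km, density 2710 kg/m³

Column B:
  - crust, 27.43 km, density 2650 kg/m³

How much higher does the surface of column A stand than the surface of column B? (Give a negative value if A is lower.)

For any compensation level in the mantle, the mantle terms cancel and isostasy reduces to e = (Σt_A − Σt_B) − (Σ(ρt)_A − Σ(ρt)_B) / ρ_m.
Σt_A = 34.273 km; Σt_B = 27.43 km; Σ(ρt)_A = 88517.126; Σ(ρt)_B = 72689.5 (in km·kg/m³).
e = (34.273 − 27.43) − (88517.126 − 72689.5) / 3260 = 1.99 km.

1.99 km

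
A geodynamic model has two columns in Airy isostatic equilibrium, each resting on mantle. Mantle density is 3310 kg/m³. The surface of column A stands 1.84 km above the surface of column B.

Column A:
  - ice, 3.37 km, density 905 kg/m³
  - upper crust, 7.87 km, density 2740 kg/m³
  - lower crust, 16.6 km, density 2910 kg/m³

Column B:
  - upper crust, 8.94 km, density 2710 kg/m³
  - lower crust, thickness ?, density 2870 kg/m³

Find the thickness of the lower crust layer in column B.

17.7 km

Take the compensation level at the base of the deeper column (depth z_c below the surface of column A) and equate Σ ρ_i t_i down to z_c; mantle fills any gap and the z_c terms cancel.
Column A: 3.37×905 + 7.87×2740 + 16.6×2910 + (z_c − 27.84)×3310
Column B: 1.84×0 + 8.94×2710 + x×2870 + (z_c − 1.84 − 8.94 − x)×3310
The z_c×3310 term appears on both sides and cancels. Collect the known terms of each column as K = Σ(ρt)_known − 3310 × (depth of known layers): K_A = 72919.65 − 3310×27.84 = −19230.75; K_B = 24227.4 − 3310×(1.84 + 8.94) = −11454.4.
Balance: K_A = K_B − x×(3310 − 2870), so x = (K_B − K_A)/(3310 − 2870) = 7776.35/440 = 17.7 km.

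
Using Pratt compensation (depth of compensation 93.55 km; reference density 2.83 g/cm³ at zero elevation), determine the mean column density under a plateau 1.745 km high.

Pratt balance: ρ_ref D = ρ (D + h).
ρ = ρ_ref D/(D + h) = 2.83 × 93.55 km/(93.55 km + 1.745 km) = 2.78 g/cm³.

2.78 g/cm³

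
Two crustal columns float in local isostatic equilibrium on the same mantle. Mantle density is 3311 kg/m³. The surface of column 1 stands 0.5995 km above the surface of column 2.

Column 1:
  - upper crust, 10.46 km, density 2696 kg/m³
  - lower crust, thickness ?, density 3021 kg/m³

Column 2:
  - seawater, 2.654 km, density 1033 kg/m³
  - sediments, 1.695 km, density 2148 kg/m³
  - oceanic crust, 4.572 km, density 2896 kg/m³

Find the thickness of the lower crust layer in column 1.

18.9 km

Take the compensation level at the base of the deeper column (depth z_c below the surface of column 1) and equate Σ ρ_i t_i down to z_c; mantle fills any gap and the z_c terms cancel.
Column 1: 10.46×2696 + x×3021 + (z_c − 10.46 − x)×3311
Column 2: 0.5995×0 + 2.654×1033 + 1.695×2148 + 4.572×2896 + (z_c − 0.5995 − 8.921)×3311
The z_c×3311 term appears on both sides and cancels. Collect the known terms of each column as K = Σ(ρt)_known − 3311 × (depth of known layers): K_1 = 28200.16 − 3311×10.46 = −6432.9; K_2 = 19622.954 − 3311×(0.5995 + 8.921) = −11899.4215.
Balance: K_1 − x×(3311 − 3021) = K_2, so x = (K_1 − K_2)/(3311 − 3021) = 5466.52/290 = 18.9 km.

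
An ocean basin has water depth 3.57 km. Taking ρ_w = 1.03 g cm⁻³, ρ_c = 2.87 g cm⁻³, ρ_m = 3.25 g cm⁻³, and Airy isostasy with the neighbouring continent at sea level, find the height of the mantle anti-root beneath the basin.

Isostatic balance requires: replacing crust with seawater at the top is compensated by replacing crust with mantle at the base: d (ρ_c − ρ_w) = a (ρ_m − ρ_c).
a = d (ρ_c − ρ_w)/(ρ_m − ρ_c) = 3.57 km × 1.84/0.38 = 17.3 km.

17.3 km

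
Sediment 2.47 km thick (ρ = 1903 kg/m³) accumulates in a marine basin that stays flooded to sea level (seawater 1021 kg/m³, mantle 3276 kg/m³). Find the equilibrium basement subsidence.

Submarine loading: the sediment displaces seawater, and the subsidence is in turn flooded, so s (ρ_m − ρ_w) = t (ρ_sed − ρ_w).
s = 2.47 km × (1903 − 1021) / (3276 − 1021) = 0.966 km.

0.966 km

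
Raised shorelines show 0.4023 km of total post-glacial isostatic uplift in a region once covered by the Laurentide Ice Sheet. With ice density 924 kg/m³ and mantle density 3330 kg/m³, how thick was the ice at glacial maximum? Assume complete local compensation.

1.45 km

u = t ρ_ice/ρ_m → t = u ρ_m/ρ_ice = 0.4023 km × 3330/924 = 1.45 km.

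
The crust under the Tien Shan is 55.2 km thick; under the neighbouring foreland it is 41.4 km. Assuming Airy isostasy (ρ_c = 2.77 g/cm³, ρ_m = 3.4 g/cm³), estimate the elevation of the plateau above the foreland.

2.56 km

Excess crust Δ = 55.2 km − 41.4 km = 13.8 km, split between elevation h and root r with h + r = Δ.
Airy balance ρ_c h = (ρ_m − ρ_c) r gives r = h ρ_c/(ρ_m − ρ_c), so h (1 + ρ_c/(ρ_m − ρ_c)) = Δ, i.e. h = Δ (ρ_m − ρ_c)/ρ_m.
h = 13.8 km × 0.63/3.4 = 2.56 km.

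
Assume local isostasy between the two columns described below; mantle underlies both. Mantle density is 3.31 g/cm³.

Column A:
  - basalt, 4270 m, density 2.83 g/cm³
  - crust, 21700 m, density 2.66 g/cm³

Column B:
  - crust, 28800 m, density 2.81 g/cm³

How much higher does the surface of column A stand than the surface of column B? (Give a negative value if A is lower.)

For any compensation level in the mantle, the mantle terms cancel and isostasy reduces to e = (Σt_A − Σt_B) − (Σ(ρt)_A − Σ(ρt)_B) / ρ_m.
Σt_A = 25970 m; Σt_B = 28800 m; Σ(ρt)_A = 69806.1; Σ(ρt)_B = 80928 (in m·g/cm³).
e = (25970 − 28800) − (69806.1 − 80928) / 3.31 = 530 m.

530 m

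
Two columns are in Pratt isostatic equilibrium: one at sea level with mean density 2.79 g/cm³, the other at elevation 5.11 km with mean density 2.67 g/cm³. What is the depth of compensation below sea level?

114 km

ρ_ref D = ρ (D + h) → D (ρ_ref − ρ) = ρ h.
D = ρ h/(ρ_ref − ρ) = 2.67 × 5.11 km/(2.79 − 2.67) = 114 km.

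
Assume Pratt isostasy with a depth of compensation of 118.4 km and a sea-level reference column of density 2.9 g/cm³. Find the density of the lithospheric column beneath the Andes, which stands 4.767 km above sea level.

Pratt balance: ρ_ref D = ρ (D + h).
ρ = ρ_ref D/(D + h) = 2.9 × 118.4 km/(118.4 km + 4.767 km) = 2.79 g/cm³.

2.79 g/cm³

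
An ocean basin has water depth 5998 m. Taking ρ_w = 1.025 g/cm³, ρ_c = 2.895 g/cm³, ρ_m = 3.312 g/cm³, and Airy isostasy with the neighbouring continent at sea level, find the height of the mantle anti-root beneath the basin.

26900 m

Balancing pressure at the compensation depth: replacing crust with seawater at the top is compensated by replacing crust with mantle at the base: d (ρ_c − ρ_w) = a (ρ_m − ρ_c).
a = d (ρ_c − ρ_w)/(ρ_m − ρ_c) = 5998 m × 1.87/0.417 = 26900 m.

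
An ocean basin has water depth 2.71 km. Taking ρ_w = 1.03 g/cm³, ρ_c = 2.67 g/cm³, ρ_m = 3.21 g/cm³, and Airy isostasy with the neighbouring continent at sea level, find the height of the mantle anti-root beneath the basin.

8.23 km

Isostatic balance requires: replacing crust with seawater at the top is compensated by replacing crust with mantle at the base: d (ρ_c − ρ_w) = a (ρ_m − ρ_c).
a = d (ρ_c − ρ_w)/(ρ_m − ρ_c) = 2.71 km × 1.64/0.54 = 8.23 km.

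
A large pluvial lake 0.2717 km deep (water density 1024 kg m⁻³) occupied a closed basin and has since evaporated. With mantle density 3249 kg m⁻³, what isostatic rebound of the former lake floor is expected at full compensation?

0.0856 km

u = d ρ_w/ρ_m = 0.2717 km × 1024/3249 = 0.0856 km.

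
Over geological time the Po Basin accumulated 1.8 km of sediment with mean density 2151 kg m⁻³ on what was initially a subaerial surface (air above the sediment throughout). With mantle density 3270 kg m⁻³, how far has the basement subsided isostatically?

Subaerial load: s = t ρ_sed / ρ_m = 1.8 km × 2151/3270 = 1.18 km.

1.18 km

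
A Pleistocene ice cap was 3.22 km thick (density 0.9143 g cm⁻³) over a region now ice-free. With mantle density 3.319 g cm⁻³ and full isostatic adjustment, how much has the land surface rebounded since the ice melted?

Removing the load lets mantle flow back in; uplift u satisfies ρ_ice t = ρ_m u.
u = t ρ_ice/ρ_m = 3.22 km × 0.9143/3.319 = 0.887 km.

0.887 km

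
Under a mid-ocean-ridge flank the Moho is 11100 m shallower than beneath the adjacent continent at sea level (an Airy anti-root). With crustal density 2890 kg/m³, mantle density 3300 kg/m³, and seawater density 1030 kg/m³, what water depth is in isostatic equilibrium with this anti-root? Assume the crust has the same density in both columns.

2450 m

Replacing a thickness d of crust by seawater at the top must be balanced by replacing crust with mantle at the base: d (ρ_c − ρ_w) = a (ρ_m − ρ_c).
d = a (ρ_m − ρ_c)/(ρ_c − ρ_w) = 11100 m × 410/1860 = 2450 m.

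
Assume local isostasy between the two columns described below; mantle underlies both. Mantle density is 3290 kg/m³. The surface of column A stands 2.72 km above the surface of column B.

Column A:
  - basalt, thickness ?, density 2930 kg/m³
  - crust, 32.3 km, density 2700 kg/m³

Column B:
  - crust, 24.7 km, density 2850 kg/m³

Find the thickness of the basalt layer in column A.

2.11 km

Take the compensation level at the base of the deeper column (depth z_c below the surface of column A) and equate Σ ρ_i t_i down to z_c; mantle fills any gap and the z_c terms cancel.
Column A: x×2930 + 32.3×2700 + (z_c − 32.3 − x)×3290
Column B: 2.72×0 + 24.7×2850 + (z_c − 2.72 − 24.7)×3290
The z_c×3290 term appears on both sides and cancels. Collect the known terms of each column as K = Σ(ρt)_known − 3290 × (depth of known layers): K_A = 87210 − 3290×32.3 = −19057; K_B = 70395 − 3290×(2.72 + 24.7) = −19816.8.
Balance: K_A − x×(3290 − 2930) = K_B, so x = (K_A − K_B)/(3290 − 2930) = 759.8/360 = 2.11 km.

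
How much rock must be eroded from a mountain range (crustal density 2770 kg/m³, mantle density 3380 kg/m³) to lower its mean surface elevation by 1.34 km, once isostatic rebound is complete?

Net drop Δ = e − u = e − e ρ_c/ρ_m = e (ρ_m − ρ_c)/ρ_m.
e = Δ ρ_m/(ρ_m − ρ_c) = 1.34 km × 3380/610 = 7.42 km.

7.42 km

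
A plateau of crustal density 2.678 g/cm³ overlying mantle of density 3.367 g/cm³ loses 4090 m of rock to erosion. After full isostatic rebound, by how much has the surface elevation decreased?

Rebound u = e ρ_c/ρ_m = 4090 m × 2.678/3.367 = 3253 m.
Net surface drop = e − u = 4090 m − 3253 m = e (ρ_m − ρ_c)/ρ_m = 837 m.

837 m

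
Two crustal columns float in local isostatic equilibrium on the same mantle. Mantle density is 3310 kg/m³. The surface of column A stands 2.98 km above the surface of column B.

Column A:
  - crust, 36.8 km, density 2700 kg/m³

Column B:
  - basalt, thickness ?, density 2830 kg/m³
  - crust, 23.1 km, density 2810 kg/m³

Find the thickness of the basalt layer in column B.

Take the compensation level at the base of the deeper column (depth z_c below the surface of column A) and equate Σ ρ_i t_i down to z_c; mantle fills any gap and the z_c terms cancel.
Column A: 36.8×2700 + (z_c − 36.8)×3310
Column B: 2.98×0 + x×2830 + 23.1×2810 + (z_c − 2.98 − 23.1 − x)×3310
The z_c×3310 term appears on both sides and cancels. Collect the known terms of each column as K = Σ(ρt)_known − 3310 × (depth of known layers): K_A = 99360 − 3310×36.8 = −22448; K_B = 64911 − 3310×(2.98 + 23.1) = −21413.8.
Balance: K_A = K_B − x×(3310 − 2830), so x = (K_B − K_A)/(3310 − 2830) = 1034.2/480 = 2.15 km.

2.15 km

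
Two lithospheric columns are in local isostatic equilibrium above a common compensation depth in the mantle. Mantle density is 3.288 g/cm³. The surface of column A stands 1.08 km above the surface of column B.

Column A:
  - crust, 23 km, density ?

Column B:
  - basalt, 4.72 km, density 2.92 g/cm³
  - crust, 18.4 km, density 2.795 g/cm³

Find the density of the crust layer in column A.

Take the compensation level at the base of the deeper column (depth z_c below the surface of column A) and equate Σ ρ_i t_i down to z_c; mantle fills any gap and the z_c terms cancel.
Column A: 23×ρ + (z_c − 23)×3.288
Column B: 1.08×0 + 4.72×2.92 + 18.4×2.795 + (z_c − 1.08 − 23.12)×3.288
The z_c×3.288 term appears on both sides and cancels. Collect the known terms of each column as K = Σ(ρt)_known − 3.288 × (depth of known layers): K_A = 0 − 3.288×23 = −75.624; K_B = 65.2104 − 3.288×(1.08 + 23.12) = −14.3592.
Balance: K_A + 23×ρ = K_B, so ρ = (K_B − K_A)/23 = 61.2648/23 = 2.66 g/cm³.

2.66 g/cm³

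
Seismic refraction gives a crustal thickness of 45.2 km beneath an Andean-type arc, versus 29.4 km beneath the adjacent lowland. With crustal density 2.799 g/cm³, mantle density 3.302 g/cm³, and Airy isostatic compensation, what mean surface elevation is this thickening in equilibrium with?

Excess crust Δ = 45.2 km − 29.4 km = 15.8 km, split between elevation h and root r with h + r = Δ.
Airy balance ρ_c h = (ρ_m − ρ_c) r gives r = h ρ_c/(ρ_m − ρ_c), so h (1 + ρ_c/(ρ_m − ρ_c)) = Δ, i.e. h = Δ (ρ_m − ρ_c)/ρ_m.
h = 15.8 km × 0.503/3.302 = 2.41 km.

2.41 km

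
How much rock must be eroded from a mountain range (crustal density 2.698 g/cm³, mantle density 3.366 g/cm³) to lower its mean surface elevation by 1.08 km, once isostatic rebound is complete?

Net drop Δ = e − u = e − e ρ_c/ρ_m = e (ρ_m − ρ_c)/ρ_m.
e = Δ ρ_m/(ρ_m − ρ_c) = 1.08 km × 3.366/0.668 = 5.44 km.

5.44 km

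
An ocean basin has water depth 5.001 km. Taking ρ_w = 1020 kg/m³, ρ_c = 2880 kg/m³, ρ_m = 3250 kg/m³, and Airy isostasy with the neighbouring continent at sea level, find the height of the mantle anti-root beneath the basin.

25.1 km

Isostatic balance requires: replacing crust with seawater at the top is compensated by replacing crust with mantle at the base: d (ρ_c − ρ_w) = a (ρ_m − ρ_c).
a = d (ρ_c − ρ_w)/(ρ_m − ρ_c) = 5.001 km × 1860/370 = 25.1 km.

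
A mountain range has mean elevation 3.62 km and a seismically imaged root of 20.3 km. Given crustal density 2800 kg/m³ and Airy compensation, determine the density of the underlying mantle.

3300 kg/m³

Airy balance: ρ_c h = (ρ_m − ρ_c) r → ρ_m = ρ_c (1 + h/r).
ρ_m = 2800 × (1 + 3.62 km/20.3 km) = 3300 kg/m³.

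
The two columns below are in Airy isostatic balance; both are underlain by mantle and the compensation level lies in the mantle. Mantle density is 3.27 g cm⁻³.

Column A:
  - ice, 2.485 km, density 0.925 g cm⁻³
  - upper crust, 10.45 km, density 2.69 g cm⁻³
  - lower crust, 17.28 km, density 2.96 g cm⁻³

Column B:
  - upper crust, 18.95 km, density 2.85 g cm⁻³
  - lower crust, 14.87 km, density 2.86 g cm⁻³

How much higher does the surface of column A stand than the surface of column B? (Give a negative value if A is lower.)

0.975 km

For any compensation level in the mantle, the mantle terms cancel and isostasy reduces to e = (Σt_A − Σt_B) − (Σ(ρt)_A − Σ(ρt)_B) / ρ_m.
Σt_A = 30.215 km; Σt_B = 33.82 km; Σ(ρt)_A = 81.557925; Σ(ρt)_B = 96.5357 (in km·g cm⁻³).
e = (30.215 − 33.82) − (81.557925 − 96.5357) / 3.27 = 0.975 km.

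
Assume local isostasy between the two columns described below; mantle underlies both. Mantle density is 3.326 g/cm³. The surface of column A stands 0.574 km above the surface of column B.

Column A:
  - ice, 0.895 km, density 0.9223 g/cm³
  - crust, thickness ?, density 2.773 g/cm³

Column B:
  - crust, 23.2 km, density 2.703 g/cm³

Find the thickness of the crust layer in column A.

Take the compensation level at the base of the deeper column (depth z_c below the surface of column A) and equate Σ ρ_i t_i down to z_c; mantle fills any gap and the z_c terms cancel.
Column A: 0.895×0.9223 + x×2.773 + (z_c − 0.895 − x)×3.326
Column B: 0.574×0 + 23.2×2.703 + (z_c − 0.574 − 23.2)×3.326
The z_c×3.326 term appears on both sides and cancels. Collect the known terms of each column as K = Σ(ρt)_known − 3.326 × (depth of known layers): K_A = 0.8254585 − 3.326×0.895 = −2.1513115; K_B = 62.7096 − 3.326×(0.574 + 23.2) = −16.362724.
Balance: K_A − x×(3.326 − 2.773) = K_B, so x = (K_A − K_B)/(3.326 − 2.773) = 14.2114/0.553 = 25.7 km.

25.7 km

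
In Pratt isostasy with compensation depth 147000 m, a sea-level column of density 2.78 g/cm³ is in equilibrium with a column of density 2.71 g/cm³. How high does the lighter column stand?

3800 m

ρ_ref D = ρ (D + h) → h = D (ρ_ref − ρ)/ρ.
h = 147000 m × (2.78 − 2.71)/2.71 = 3800 m.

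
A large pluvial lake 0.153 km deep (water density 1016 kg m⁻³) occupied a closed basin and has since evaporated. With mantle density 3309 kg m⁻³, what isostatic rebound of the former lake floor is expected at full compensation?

0.047 km

u = d ρ_w/ρ_m = 0.153 km × 1016/3309 = 0.047 km.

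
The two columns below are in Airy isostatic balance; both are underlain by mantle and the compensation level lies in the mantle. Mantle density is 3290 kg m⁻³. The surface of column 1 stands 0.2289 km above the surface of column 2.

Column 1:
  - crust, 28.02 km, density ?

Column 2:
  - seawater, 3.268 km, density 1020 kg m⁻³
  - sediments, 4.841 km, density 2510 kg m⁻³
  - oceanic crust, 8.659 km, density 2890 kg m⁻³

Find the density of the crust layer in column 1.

Take the compensation level at the base of the deeper column (depth z_c below the surface of column 1) and equate Σ ρ_i t_i down to z_c; mantle fills any gap and the z_c terms cancel.
Column 1: 28.02×ρ + (z_c − 28.02)×3290
Column 2: 0.2289×0 + 3.268×1020 + 4.841×2510 + 8.659×2890 + (z_c − 0.2289 − 16.768)×3290
The z_c×3290 term appears on both sides and cancels. Collect the known terms of each column as K = Σ(ρt)_known − 3290 × (depth of known layers): K_1 = 0 − 3290×28.02 = −92185.8; K_2 = 40508.78 − 3290×(0.2289 + 16.768) = −15411.021.
Balance: K_1 + 28.02×ρ = K_2, so ρ = (K_2 − K_1)/28.02 = 76774.8/28.02 = 2740 kg m⁻³.

2740 kg m⁻³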